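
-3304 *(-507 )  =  1675128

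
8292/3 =2764 = 2764.00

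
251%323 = 251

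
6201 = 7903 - 1702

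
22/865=22/865 = 0.03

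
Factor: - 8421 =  - 3^1 * 7^1 *401^1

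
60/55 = 12/11 = 1.09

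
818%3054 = 818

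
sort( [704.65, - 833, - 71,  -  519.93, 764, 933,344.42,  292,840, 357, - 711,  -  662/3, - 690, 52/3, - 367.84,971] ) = [  -  833,  -  711,-690,  -  519.93, - 367.84, - 662/3,  -  71, 52/3, 292, 344.42,  357,704.65, 764,  840,933, 971]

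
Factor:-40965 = -3^1*5^1*2731^1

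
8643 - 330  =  8313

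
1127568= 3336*338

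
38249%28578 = 9671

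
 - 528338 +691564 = 163226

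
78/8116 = 39/4058 = 0.01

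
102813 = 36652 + 66161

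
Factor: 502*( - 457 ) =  - 229414 = - 2^1*251^1*457^1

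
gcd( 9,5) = 1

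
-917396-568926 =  -1486322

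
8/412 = 2/103 = 0.02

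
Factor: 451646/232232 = 2^ (- 2 )*7^( - 1 ) * 11^( - 1) * 599^1=599/308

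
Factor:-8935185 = - 3^1 * 5^1*7^1*43^1*1979^1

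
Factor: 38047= 38047^1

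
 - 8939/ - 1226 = 8939/1226= 7.29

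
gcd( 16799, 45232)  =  1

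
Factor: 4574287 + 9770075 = 2^1 * 3^2*17^1*46877^1 = 14344362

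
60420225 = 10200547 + 50219678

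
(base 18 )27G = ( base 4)30112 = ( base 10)790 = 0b1100010110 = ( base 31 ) PF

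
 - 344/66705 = - 1 + 66361/66705= - 0.01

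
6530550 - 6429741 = 100809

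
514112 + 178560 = 692672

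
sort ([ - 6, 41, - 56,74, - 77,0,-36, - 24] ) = [ - 77, - 56, - 36 , - 24, - 6,0 , 41,74 ]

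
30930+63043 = 93973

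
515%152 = 59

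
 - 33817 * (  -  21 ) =710157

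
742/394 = 371/197  =  1.88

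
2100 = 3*700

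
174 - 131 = 43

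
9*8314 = 74826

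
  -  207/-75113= 207/75113 = 0.00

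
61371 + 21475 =82846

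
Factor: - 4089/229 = - 3^1*29^1*47^1*229^(-1)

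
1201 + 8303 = 9504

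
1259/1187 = 1259/1187 = 1.06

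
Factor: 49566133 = 29^1*727^1* 2351^1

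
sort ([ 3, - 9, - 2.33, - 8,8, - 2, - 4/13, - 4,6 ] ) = [ - 9,-8, - 4, - 2.33,-2, - 4/13,3, 6, 8]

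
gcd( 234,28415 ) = 1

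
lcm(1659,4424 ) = 13272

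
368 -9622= - 9254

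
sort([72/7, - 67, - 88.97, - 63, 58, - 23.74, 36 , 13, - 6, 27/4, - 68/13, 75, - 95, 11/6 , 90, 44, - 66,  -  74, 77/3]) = [ - 95, - 88.97,-74,  -  67, - 66, - 63, - 23.74, - 6, - 68/13,11/6, 27/4,72/7,13, 77/3, 36, 44, 58, 75, 90]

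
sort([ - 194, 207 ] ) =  [  -  194,207 ] 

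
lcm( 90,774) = 3870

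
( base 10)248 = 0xf8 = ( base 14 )13A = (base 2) 11111000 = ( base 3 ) 100012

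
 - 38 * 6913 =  - 262694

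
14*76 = 1064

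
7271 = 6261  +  1010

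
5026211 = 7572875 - 2546664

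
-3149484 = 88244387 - 91393871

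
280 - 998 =-718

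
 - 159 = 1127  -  1286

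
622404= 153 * 4068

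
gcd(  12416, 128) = 128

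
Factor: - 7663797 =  -3^2*167^1*5099^1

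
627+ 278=905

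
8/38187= 8/38187 = 0.00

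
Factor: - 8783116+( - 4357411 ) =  - 13140527^1 = - 13140527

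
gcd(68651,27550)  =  1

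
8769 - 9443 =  - 674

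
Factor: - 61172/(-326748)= 3^(-1)*41^1*73^( - 1) = 41/219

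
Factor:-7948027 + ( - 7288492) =  -  61^1*249779^1 = -  15236519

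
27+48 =75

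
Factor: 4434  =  2^1 *3^1 * 739^1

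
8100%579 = 573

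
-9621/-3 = 3207/1 = 3207.00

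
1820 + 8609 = 10429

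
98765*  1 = 98765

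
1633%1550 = 83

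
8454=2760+5694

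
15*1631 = 24465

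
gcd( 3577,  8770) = 1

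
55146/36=1531 + 5/6 = 1531.83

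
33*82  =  2706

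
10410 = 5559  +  4851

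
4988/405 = 4988/405=12.32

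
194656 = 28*6952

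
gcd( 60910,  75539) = 1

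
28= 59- 31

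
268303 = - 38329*( - 7 )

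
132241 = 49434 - -82807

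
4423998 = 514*8607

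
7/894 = 7/894 = 0.01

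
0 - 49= - 49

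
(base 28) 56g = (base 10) 4104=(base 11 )30A1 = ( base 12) 2460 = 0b1000000001000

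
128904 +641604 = 770508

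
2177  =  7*311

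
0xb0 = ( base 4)2300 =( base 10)176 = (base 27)6e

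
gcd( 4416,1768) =8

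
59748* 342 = 20433816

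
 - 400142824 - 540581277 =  - 940724101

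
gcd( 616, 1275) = 1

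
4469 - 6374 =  - 1905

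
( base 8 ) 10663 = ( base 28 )5ln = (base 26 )6i7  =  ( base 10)4531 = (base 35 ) 3og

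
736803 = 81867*9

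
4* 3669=14676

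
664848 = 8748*76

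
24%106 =24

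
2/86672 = 1/43336 = 0.00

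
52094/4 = 13023 + 1/2 = 13023.50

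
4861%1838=1185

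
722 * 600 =433200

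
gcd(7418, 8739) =1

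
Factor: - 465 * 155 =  - 72075 = -  3^1 * 5^2*31^2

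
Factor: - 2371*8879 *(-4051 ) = 85282093559  =  13^1 * 683^1*2371^1*4051^1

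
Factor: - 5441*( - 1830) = 2^1* 3^1*5^1*61^1 * 5441^1 = 9957030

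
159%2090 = 159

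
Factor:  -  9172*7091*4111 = -2^2* 7^1*1013^1 * 2293^1*4111^1 = -267373898372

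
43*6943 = 298549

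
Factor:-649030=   -  2^1*5^1  *  41^1* 1583^1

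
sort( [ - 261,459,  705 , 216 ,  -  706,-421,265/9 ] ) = [ - 706, - 421,  -  261, 265/9, 216, 459, 705]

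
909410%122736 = 50258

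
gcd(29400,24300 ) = 300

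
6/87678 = 1/14613 = 0.00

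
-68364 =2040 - 70404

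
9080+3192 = 12272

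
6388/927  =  6388/927 =6.89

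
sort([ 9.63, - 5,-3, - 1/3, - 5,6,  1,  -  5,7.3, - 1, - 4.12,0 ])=[ - 5,- 5,-5 , - 4.12, - 3, - 1, - 1/3, 0,1,6,7.3,  9.63 ] 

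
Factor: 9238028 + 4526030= 13764058 = 2^1 * 7^1*11^1*139^1*643^1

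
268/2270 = 134/1135 = 0.12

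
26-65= -39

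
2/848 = 1/424=0.00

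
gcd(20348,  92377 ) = 1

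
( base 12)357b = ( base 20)ejj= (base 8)13557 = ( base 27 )865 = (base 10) 5999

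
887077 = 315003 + 572074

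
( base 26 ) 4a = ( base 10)114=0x72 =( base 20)5e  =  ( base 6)310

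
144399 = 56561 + 87838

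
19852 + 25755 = 45607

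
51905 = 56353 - 4448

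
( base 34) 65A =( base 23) DA9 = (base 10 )7116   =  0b1101111001100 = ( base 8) 15714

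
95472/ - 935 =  - 5616/55 = - 102.11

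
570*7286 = 4153020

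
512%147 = 71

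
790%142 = 80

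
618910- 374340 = 244570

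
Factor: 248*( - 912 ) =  - 226176 = - 2^7 * 3^1*19^1*31^1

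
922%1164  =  922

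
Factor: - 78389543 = - 23^1 * 3408241^1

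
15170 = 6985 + 8185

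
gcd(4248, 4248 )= 4248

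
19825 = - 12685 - - 32510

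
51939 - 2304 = 49635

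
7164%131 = 90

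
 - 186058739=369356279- 555415018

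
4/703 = 4/703 =0.01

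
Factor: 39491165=5^1*7^1*239^1*4721^1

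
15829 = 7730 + 8099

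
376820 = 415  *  908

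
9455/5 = 1891 = 1891.00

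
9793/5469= 1 + 4324/5469 = 1.79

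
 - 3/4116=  - 1/1372 = -0.00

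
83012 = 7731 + 75281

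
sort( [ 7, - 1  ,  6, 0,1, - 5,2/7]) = [ - 5, - 1,0 , 2/7, 1,6,7 ] 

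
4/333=4/333 = 0.01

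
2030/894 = 2+121/447 = 2.27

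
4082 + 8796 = 12878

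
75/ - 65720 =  - 15/13144 =- 0.00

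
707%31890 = 707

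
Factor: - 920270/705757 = -2^1* 5^1 * 233^ ( - 2 ) * 7079^1 = -  70790/54289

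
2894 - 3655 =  - 761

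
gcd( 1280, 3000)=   40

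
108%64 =44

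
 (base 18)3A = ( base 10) 64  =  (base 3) 2101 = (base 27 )2a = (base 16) 40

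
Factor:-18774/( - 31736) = 9387/15868 = 2^ ( - 2)*3^2*7^1 * 149^1*3967^( - 1) 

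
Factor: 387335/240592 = 2^(-4)*5^1 * 11^(-1)*13^1*59^1 * 101^1*1367^ (  -  1 ) 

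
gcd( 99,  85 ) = 1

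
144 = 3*48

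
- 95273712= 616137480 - 711411192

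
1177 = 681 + 496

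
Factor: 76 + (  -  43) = 3^1* 11^1 = 33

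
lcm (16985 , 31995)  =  1375785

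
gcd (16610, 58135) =8305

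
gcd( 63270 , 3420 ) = 1710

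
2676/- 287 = - 2676/287  =  - 9.32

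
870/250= 87/25 = 3.48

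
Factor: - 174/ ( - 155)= 2^1*3^1 * 5^ ( - 1)* 29^1 *31^( - 1)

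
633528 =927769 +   -  294241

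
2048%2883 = 2048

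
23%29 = 23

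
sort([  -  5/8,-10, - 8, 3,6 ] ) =[ -10,-8, - 5/8, 3, 6]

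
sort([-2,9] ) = [ - 2,9]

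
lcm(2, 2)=2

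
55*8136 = 447480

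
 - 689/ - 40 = 689/40= 17.23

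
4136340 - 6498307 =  - 2361967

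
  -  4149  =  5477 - 9626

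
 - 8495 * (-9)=76455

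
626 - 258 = 368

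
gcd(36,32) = 4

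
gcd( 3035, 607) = 607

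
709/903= 709/903 = 0.79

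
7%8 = 7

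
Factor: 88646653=17^1*47^1*110947^1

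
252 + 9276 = 9528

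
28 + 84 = 112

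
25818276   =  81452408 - 55634132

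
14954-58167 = -43213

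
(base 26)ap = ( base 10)285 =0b100011101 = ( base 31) 96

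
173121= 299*579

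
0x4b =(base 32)2B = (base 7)135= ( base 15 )50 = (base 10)75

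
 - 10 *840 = -8400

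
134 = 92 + 42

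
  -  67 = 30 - 97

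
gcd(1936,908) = 4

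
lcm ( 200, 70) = 1400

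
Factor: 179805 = 3^1*5^1*11987^1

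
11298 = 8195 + 3103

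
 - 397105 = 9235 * ( - 43 )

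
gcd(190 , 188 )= 2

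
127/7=127/7 = 18.14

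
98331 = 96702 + 1629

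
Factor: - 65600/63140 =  - 80/77   =  -2^4*5^1*7^( - 1 )*11^( - 1 ) 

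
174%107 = 67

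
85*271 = 23035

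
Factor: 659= 659^1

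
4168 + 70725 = 74893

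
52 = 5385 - 5333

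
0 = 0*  74060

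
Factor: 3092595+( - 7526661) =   -  4434066= - 2^1*3^2*7^1*13^1  *  2707^1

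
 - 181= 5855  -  6036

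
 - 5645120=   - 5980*944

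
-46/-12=23/6 = 3.83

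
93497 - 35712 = 57785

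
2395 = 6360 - 3965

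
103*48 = 4944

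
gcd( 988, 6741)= 1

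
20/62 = 10/31 = 0.32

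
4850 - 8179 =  - 3329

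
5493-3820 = 1673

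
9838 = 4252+5586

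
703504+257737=961241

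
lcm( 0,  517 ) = 0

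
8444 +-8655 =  - 211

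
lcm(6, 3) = 6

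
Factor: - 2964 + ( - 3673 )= -6637 = - 6637^1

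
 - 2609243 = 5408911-8018154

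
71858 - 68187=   3671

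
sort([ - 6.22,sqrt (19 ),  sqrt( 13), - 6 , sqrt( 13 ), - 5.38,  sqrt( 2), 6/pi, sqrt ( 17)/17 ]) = [ - 6.22, - 6,  -  5.38 , sqrt( 17 )/17,sqrt( 2 ),6/pi, sqrt( 13 ),sqrt(13 ),sqrt( 19)]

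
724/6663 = 724/6663 =0.11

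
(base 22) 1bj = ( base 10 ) 745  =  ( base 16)2e9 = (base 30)op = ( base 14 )3b3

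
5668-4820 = 848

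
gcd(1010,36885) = 5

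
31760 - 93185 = -61425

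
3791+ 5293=9084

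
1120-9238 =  - 8118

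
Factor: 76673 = 76673^1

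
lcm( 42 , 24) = 168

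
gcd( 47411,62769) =7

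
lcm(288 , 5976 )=23904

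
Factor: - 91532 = -2^2*7^2*467^1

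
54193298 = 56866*953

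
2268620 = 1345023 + 923597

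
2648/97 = 27 + 29/97 = 27.30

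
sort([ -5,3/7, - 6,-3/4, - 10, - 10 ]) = [ - 10 , - 10, - 6,- 5, - 3/4,  3/7 ] 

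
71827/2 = 35913 + 1/2 = 35913.50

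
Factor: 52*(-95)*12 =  - 2^4*3^1*5^1  *  13^1*19^1 = - 59280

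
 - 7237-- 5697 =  - 1540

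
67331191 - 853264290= -785933099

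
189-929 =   -  740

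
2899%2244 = 655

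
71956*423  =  30437388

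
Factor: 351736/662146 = 2^2*7^1 *11^1 * 71^(- 1 )*571^1*4663^( - 1 ) = 175868/331073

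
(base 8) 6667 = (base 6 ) 24131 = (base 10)3511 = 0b110110110111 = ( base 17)c29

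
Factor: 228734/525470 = 5^( -1 )*17^( - 1)*37^1   =  37/85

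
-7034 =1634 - 8668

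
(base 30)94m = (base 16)2032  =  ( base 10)8242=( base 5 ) 230432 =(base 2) 10000000110010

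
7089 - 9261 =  - 2172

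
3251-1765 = 1486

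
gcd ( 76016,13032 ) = 8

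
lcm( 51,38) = 1938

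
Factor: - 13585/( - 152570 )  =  2^( - 1)*13^1*73^( - 1)=13/146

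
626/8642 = 313/4321 = 0.07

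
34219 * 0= 0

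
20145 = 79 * 255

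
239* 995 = 237805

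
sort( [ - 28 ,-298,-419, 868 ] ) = [-419,-298, - 28,868] 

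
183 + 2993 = 3176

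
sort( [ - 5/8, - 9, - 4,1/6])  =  [ - 9,-4 , - 5/8, 1/6] 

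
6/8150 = 3/4075=0.00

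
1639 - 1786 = -147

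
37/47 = 37/47 = 0.79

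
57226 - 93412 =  - 36186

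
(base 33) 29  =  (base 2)1001011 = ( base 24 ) 33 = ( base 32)2B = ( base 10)75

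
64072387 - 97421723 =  - 33349336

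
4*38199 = 152796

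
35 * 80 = 2800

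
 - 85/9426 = - 1+9341/9426 = - 0.01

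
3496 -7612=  - 4116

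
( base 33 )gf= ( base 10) 543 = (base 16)21f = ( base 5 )4133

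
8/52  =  2/13 = 0.15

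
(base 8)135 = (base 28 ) 39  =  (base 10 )93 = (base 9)113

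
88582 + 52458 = 141040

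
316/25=316/25 = 12.64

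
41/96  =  41/96= 0.43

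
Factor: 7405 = 5^1* 1481^1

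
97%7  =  6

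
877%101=69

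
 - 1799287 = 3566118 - 5365405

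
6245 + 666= 6911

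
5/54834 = 5/54834=   0.00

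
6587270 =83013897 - 76426627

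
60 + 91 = 151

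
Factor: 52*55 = 2860 = 2^2*5^1*11^1*13^1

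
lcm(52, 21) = 1092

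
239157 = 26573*9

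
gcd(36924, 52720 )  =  4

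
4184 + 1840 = 6024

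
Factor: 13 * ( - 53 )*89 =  - 61321 = - 13^1*53^1 * 89^1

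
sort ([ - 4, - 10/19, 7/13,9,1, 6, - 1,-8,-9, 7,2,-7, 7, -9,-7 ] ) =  [ - 9, - 9,-8,  -  7, -7,-4,  -  1, - 10/19, 7/13, 1,  2, 6,7, 7, 9] 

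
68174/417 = 163+203/417 = 163.49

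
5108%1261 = 64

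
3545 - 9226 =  - 5681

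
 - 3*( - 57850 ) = 173550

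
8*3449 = 27592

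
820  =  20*41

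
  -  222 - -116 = -106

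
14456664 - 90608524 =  - 76151860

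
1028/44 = 23 +4/11 = 23.36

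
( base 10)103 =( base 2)1100111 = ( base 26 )3P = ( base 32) 37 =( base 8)147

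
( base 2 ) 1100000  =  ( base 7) 165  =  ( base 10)96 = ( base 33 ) 2u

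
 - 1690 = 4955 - 6645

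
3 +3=6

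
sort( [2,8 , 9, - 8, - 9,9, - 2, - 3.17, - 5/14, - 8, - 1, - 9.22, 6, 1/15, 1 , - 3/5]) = [ - 9.22, - 9, - 8 , - 8, - 3.17, - 2, - 1, - 3/5, - 5/14,1/15, 1,2,6,8, 9, 9 ]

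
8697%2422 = 1431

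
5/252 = 5/252 = 0.02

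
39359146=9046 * 4351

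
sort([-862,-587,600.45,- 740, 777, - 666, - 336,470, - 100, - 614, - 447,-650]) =[-862, - 740, - 666 ,  -  650 ,-614, - 587, - 447, - 336,-100, 470, 600.45, 777]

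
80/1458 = 40/729 = 0.05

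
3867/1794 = 2 + 93/598 = 2.16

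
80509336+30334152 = 110843488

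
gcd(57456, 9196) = 76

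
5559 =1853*3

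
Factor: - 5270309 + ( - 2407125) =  - 2^1 * 59^1*65063^1 = - 7677434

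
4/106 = 2/53 = 0.04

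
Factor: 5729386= 2^1*13^1*220361^1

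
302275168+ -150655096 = 151620072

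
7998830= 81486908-73488078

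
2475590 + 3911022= 6386612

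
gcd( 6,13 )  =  1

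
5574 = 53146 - 47572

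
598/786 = 299/393 = 0.76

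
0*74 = 0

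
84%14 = 0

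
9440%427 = 46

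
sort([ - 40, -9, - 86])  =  [ - 86, - 40, - 9] 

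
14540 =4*3635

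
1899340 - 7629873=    - 5730533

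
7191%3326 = 539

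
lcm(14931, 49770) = 149310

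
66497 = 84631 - 18134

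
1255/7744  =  1255/7744 = 0.16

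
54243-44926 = 9317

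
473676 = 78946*6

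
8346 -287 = 8059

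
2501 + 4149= 6650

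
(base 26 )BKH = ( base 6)100525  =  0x1F25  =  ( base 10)7973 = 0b1111100100101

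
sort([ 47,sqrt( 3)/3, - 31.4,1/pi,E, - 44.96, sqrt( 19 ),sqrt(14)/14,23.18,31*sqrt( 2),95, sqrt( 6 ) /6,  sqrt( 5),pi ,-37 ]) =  [ - 44.96, - 37, - 31.4, sqrt( 14) /14,1/pi,  sqrt(6 ) /6,sqrt( 3)/3,sqrt( 5),E,pi, sqrt( 19),23.18, 31*sqrt (2), 47, 95] 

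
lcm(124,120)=3720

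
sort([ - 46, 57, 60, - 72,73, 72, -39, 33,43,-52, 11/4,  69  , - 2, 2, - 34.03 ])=[ - 72, -52, - 46, -39, -34.03, - 2,2, 11/4, 33, 43, 57, 60,69,72, 73 ]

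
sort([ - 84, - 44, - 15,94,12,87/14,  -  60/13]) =[ - 84, - 44 , - 15,-60/13 , 87/14 , 12,94 ]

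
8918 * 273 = 2434614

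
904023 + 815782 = 1719805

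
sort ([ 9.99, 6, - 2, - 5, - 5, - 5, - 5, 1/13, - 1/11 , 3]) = [ - 5,-5,-5 ,  -  5,  -  2, - 1/11,1/13, 3,  6, 9.99]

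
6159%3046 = 67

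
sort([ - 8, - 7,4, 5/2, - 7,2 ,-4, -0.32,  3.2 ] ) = [ - 8, - 7 ,  -  7 , - 4, - 0.32, 2,  5/2, 3.2, 4]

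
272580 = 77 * 3540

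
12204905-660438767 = -648233862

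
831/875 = 831/875 = 0.95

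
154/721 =22/103 = 0.21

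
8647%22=1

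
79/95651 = 79/95651 = 0.00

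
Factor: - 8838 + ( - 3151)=-19^1*631^1 = -11989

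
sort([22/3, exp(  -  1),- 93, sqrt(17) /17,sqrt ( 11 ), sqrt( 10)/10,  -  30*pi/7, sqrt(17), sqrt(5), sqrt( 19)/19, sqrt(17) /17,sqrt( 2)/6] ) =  [-93, - 30*pi/7, sqrt(19)/19, sqrt( 2 )/6,sqrt(17 ) /17,  sqrt(17 ) /17, sqrt(10 )/10, exp(-1), sqrt( 5),  sqrt( 11 ) , sqrt( 17 ),22/3] 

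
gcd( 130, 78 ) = 26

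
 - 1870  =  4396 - 6266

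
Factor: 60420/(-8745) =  - 76/11 = - 2^2*11^( - 1)*19^1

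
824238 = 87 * 9474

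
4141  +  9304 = 13445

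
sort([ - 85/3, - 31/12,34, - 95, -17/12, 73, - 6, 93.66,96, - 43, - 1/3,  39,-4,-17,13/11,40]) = [ - 95, - 43, - 85/3, - 17, - 6, - 4, - 31/12, - 17/12, - 1/3 , 13/11,34, 39,  40,  73,93.66,96] 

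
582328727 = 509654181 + 72674546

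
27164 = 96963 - 69799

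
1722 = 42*41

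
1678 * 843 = 1414554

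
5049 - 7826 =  - 2777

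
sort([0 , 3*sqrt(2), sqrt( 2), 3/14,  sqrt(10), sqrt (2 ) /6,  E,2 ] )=[0, 3/14 , sqrt(2 ) /6,  sqrt( 2 ) , 2, E, sqrt( 10 ), 3*sqrt( 2)] 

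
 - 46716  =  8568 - 55284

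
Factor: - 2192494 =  - 2^1*373^1*2939^1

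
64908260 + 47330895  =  112239155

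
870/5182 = 435/2591 = 0.17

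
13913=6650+7263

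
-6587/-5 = 1317 + 2/5 = 1317.40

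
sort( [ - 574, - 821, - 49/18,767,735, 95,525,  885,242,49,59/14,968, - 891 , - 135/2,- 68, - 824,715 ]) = [-891, - 824, - 821, - 574, - 68, - 135/2, - 49/18,59/14, 49,95, 242,525,  715,735,767,885,968 ]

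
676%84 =4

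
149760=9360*16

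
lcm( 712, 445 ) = 3560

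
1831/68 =1831/68 = 26.93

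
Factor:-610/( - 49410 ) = 1/81 =3^ ( - 4) 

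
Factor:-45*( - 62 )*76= 212040 =2^3*3^2*5^1*19^1*31^1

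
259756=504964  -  245208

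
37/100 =37/100 =0.37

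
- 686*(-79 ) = 54194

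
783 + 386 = 1169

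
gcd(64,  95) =1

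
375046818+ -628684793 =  - 253637975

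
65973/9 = 21991/3 = 7330.33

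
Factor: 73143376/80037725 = 2^4 * 5^( - 2)*37^1 * 131^( - 1)*24439^( - 1) * 123553^1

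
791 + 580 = 1371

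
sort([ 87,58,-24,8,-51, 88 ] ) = [ - 51, - 24, 8, 58,  87, 88]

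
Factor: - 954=-2^1  *3^2*53^1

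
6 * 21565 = 129390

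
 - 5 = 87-92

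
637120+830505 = 1467625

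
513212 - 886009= - 372797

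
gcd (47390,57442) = 14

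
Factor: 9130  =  2^1 * 5^1 * 11^1*83^1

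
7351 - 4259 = 3092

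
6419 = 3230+3189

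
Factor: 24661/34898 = 2^( - 1)*7^1*13^1*271^1*17449^ (-1)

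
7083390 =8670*817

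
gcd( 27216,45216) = 144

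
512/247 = 2 + 18/247 = 2.07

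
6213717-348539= 5865178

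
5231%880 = 831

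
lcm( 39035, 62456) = 312280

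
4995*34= 169830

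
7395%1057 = 1053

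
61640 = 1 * 61640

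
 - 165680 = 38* ( - 4360)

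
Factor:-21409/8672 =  - 2^( - 5 )* 79^1  =  -79/32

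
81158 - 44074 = 37084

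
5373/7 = 767 + 4/7 = 767.57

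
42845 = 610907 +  - 568062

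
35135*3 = 105405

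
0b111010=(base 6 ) 134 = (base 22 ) 2e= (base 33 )1P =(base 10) 58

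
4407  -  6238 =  - 1831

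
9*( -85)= -765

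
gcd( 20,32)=4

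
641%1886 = 641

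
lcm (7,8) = 56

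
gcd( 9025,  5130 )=95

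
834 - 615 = 219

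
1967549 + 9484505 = 11452054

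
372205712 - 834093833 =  - 461888121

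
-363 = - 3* 121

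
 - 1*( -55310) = 55310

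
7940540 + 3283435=11223975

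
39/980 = 39/980 =0.04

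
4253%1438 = 1377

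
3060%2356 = 704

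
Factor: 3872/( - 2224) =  - 242/139 = - 2^1*11^2*139^ ( - 1 ) 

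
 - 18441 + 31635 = 13194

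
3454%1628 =198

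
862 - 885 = -23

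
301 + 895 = 1196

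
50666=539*94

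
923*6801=6277323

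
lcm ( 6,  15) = 30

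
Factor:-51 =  - 3^1*17^1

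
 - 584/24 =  - 73/3 = - 24.33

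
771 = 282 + 489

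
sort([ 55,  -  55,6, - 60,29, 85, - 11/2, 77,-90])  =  [-90, - 60 , - 55, - 11/2,  6,29, 55,77,85 ] 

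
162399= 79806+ 82593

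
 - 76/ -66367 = 4/3493  =  0.00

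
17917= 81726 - 63809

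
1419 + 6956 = 8375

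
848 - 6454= -5606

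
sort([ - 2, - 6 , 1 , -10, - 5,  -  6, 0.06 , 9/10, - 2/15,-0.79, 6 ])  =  [ - 10, - 6, - 6, - 5, - 2, - 0.79 , - 2/15,0.06, 9/10, 1,6 ] 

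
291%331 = 291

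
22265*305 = 6790825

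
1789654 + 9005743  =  10795397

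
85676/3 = 85676/3 =28558.67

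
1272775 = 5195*245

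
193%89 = 15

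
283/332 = 283/332 = 0.85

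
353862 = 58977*6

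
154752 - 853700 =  - 698948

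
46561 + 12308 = 58869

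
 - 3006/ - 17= 3006/17 = 176.82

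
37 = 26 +11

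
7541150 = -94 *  (-80225)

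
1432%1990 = 1432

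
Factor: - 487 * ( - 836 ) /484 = 9253/11 = 11^( - 1)*19^1*487^1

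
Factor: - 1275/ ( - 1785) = 5/7 = 5^1*7^ ( - 1) 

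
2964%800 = 564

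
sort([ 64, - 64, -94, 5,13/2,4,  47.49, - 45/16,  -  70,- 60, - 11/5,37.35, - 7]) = [-94, - 70, - 64,-60, - 7, - 45/16, - 11/5, 4,5, 13/2, 37.35,47.49, 64]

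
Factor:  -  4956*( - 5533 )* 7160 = 2^5*3^1*5^1 *7^1*11^1*  59^1*179^1* 503^1 = 196338283680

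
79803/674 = 118+271/674 = 118.40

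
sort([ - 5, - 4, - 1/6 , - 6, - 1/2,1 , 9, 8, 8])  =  [-6, - 5,-4 , - 1/2,-1/6, 1, 8,8,9]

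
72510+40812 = 113322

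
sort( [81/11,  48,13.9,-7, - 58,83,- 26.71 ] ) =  [-58, - 26.71,-7, 81/11, 13.9,48,83]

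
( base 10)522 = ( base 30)hc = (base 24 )LI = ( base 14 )294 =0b1000001010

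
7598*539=4095322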